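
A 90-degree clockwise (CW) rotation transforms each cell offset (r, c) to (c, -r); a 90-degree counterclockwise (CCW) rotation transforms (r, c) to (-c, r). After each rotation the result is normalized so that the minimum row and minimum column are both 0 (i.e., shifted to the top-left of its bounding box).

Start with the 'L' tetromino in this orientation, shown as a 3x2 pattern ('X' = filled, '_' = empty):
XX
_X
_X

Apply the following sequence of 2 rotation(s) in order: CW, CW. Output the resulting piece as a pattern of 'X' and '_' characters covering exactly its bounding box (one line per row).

Answer: X_
X_
XX

Derivation:
Start:
XX
_X
_X
After rotation 1 (CW):
__X
XXX
After rotation 2 (CW):
X_
X_
XX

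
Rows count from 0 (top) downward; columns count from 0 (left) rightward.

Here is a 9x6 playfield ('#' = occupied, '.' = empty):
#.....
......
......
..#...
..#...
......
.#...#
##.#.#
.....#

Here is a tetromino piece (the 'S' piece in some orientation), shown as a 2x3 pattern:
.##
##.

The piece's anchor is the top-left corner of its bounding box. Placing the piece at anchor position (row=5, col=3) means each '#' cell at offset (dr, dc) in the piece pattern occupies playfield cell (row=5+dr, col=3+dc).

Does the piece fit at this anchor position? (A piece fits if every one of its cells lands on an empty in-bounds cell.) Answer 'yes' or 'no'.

Answer: yes

Derivation:
Check each piece cell at anchor (5, 3):
  offset (0,1) -> (5,4): empty -> OK
  offset (0,2) -> (5,5): empty -> OK
  offset (1,0) -> (6,3): empty -> OK
  offset (1,1) -> (6,4): empty -> OK
All cells valid: yes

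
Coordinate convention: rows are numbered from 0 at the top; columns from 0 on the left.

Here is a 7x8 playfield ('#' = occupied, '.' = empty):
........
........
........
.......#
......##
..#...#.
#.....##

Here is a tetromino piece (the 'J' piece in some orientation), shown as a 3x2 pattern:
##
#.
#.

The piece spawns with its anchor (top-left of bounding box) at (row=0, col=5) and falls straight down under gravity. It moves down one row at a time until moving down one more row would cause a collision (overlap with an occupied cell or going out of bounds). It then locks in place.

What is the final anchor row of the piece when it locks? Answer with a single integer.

Answer: 3

Derivation:
Spawn at (row=0, col=5). Try each row:
  row 0: fits
  row 1: fits
  row 2: fits
  row 3: fits
  row 4: blocked -> lock at row 3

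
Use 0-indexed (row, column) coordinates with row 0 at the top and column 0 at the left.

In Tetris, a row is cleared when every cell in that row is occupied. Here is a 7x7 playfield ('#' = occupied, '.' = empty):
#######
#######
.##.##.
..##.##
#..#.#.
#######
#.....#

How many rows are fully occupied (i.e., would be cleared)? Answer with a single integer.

Answer: 3

Derivation:
Check each row:
  row 0: 0 empty cells -> FULL (clear)
  row 1: 0 empty cells -> FULL (clear)
  row 2: 3 empty cells -> not full
  row 3: 3 empty cells -> not full
  row 4: 4 empty cells -> not full
  row 5: 0 empty cells -> FULL (clear)
  row 6: 5 empty cells -> not full
Total rows cleared: 3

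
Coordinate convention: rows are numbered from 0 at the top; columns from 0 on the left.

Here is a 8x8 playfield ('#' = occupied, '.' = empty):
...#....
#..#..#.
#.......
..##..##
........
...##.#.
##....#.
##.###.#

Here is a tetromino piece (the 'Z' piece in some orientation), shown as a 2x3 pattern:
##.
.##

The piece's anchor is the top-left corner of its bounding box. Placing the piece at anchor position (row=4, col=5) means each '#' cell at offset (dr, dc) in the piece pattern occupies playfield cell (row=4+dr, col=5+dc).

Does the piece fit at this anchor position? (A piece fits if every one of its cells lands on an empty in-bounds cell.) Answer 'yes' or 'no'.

Answer: no

Derivation:
Check each piece cell at anchor (4, 5):
  offset (0,0) -> (4,5): empty -> OK
  offset (0,1) -> (4,6): empty -> OK
  offset (1,1) -> (5,6): occupied ('#') -> FAIL
  offset (1,2) -> (5,7): empty -> OK
All cells valid: no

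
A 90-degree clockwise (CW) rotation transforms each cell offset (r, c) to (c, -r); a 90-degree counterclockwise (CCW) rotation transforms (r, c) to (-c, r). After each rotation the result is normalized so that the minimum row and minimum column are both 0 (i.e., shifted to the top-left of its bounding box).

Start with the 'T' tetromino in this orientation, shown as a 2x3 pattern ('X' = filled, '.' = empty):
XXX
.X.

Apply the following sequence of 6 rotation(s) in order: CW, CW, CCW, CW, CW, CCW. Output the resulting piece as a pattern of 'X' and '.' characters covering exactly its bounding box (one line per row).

Answer: .X.
XXX

Derivation:
Start:
XXX
.X.
After rotation 1 (CW):
.X
XX
.X
After rotation 2 (CW):
.X.
XXX
After rotation 3 (CCW):
.X
XX
.X
After rotation 4 (CW):
.X.
XXX
After rotation 5 (CW):
X.
XX
X.
After rotation 6 (CCW):
.X.
XXX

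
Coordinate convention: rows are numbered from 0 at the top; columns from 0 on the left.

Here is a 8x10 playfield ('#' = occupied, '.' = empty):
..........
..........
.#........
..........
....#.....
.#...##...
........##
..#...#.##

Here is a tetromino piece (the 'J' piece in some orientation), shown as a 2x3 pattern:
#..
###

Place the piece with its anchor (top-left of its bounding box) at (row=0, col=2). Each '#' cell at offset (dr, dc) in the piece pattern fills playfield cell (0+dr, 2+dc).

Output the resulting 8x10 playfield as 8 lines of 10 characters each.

Fill (0+0,2+0) = (0,2)
Fill (0+1,2+0) = (1,2)
Fill (0+1,2+1) = (1,3)
Fill (0+1,2+2) = (1,4)

Answer: ..#.......
..###.....
.#........
..........
....#.....
.#...##...
........##
..#...#.##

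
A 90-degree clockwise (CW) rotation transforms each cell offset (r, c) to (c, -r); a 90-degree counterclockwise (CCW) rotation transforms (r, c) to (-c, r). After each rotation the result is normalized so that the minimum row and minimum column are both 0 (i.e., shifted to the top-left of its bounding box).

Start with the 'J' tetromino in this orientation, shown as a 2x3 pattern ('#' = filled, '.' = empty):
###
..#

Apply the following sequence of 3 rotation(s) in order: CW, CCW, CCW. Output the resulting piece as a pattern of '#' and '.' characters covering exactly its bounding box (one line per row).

Start:
###
..#
After rotation 1 (CW):
.#
.#
##
After rotation 2 (CCW):
###
..#
After rotation 3 (CCW):
##
#.
#.

Answer: ##
#.
#.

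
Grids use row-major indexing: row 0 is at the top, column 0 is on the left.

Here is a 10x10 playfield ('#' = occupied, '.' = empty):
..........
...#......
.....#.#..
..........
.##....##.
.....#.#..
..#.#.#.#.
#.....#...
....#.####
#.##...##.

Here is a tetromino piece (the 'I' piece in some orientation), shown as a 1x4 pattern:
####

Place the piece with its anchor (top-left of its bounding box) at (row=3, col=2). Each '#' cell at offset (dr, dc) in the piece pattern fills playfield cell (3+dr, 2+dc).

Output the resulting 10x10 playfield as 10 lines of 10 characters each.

Answer: ..........
...#......
.....#.#..
..####....
.##....##.
.....#.#..
..#.#.#.#.
#.....#...
....#.####
#.##...##.

Derivation:
Fill (3+0,2+0) = (3,2)
Fill (3+0,2+1) = (3,3)
Fill (3+0,2+2) = (3,4)
Fill (3+0,2+3) = (3,5)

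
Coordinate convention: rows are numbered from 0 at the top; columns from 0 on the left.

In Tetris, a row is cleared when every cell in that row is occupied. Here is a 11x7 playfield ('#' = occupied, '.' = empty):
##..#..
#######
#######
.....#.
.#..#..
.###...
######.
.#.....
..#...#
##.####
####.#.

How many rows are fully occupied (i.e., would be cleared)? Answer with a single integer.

Answer: 2

Derivation:
Check each row:
  row 0: 4 empty cells -> not full
  row 1: 0 empty cells -> FULL (clear)
  row 2: 0 empty cells -> FULL (clear)
  row 3: 6 empty cells -> not full
  row 4: 5 empty cells -> not full
  row 5: 4 empty cells -> not full
  row 6: 1 empty cell -> not full
  row 7: 6 empty cells -> not full
  row 8: 5 empty cells -> not full
  row 9: 1 empty cell -> not full
  row 10: 2 empty cells -> not full
Total rows cleared: 2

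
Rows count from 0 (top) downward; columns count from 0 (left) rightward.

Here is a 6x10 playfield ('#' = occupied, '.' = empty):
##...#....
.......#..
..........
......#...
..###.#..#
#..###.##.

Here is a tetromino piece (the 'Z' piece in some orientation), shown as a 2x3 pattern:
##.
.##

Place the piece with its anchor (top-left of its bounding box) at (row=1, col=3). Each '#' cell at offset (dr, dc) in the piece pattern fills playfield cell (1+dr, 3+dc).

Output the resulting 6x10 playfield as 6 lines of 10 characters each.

Fill (1+0,3+0) = (1,3)
Fill (1+0,3+1) = (1,4)
Fill (1+1,3+1) = (2,4)
Fill (1+1,3+2) = (2,5)

Answer: ##...#....
...##..#..
....##....
......#...
..###.#..#
#..###.##.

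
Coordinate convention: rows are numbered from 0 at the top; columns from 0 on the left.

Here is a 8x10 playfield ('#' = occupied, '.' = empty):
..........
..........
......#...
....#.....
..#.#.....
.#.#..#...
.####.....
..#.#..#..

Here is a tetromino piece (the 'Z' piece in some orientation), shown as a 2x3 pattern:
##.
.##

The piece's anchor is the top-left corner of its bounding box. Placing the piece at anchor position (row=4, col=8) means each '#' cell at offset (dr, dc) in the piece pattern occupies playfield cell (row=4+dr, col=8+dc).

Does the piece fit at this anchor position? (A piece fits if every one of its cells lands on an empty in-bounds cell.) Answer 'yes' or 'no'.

Answer: no

Derivation:
Check each piece cell at anchor (4, 8):
  offset (0,0) -> (4,8): empty -> OK
  offset (0,1) -> (4,9): empty -> OK
  offset (1,1) -> (5,9): empty -> OK
  offset (1,2) -> (5,10): out of bounds -> FAIL
All cells valid: no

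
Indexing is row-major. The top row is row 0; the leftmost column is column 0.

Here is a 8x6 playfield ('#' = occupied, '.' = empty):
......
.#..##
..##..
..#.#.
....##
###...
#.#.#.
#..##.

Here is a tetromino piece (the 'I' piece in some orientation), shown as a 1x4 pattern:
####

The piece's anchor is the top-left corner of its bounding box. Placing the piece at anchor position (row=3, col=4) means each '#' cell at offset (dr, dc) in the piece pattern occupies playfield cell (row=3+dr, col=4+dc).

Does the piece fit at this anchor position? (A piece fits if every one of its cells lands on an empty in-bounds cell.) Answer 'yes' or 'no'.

Check each piece cell at anchor (3, 4):
  offset (0,0) -> (3,4): occupied ('#') -> FAIL
  offset (0,1) -> (3,5): empty -> OK
  offset (0,2) -> (3,6): out of bounds -> FAIL
  offset (0,3) -> (3,7): out of bounds -> FAIL
All cells valid: no

Answer: no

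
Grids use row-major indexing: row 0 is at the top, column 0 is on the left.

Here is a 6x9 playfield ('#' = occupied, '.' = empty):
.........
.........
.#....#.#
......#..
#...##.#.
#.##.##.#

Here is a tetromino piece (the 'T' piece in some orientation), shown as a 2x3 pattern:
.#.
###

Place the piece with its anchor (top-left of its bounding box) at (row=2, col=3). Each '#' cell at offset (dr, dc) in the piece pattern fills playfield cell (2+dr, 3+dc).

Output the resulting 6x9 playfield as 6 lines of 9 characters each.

Fill (2+0,3+1) = (2,4)
Fill (2+1,3+0) = (3,3)
Fill (2+1,3+1) = (3,4)
Fill (2+1,3+2) = (3,5)

Answer: .........
.........
.#..#.#.#
...####..
#...##.#.
#.##.##.#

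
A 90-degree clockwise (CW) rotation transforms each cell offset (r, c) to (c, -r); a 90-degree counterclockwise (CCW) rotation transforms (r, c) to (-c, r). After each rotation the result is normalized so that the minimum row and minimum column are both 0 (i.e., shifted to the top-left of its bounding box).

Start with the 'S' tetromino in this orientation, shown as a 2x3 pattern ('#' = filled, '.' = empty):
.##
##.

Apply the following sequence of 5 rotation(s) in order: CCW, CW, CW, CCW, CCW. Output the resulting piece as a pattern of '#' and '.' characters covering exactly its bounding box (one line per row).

Answer: #.
##
.#

Derivation:
Start:
.##
##.
After rotation 1 (CCW):
#.
##
.#
After rotation 2 (CW):
.##
##.
After rotation 3 (CW):
#.
##
.#
After rotation 4 (CCW):
.##
##.
After rotation 5 (CCW):
#.
##
.#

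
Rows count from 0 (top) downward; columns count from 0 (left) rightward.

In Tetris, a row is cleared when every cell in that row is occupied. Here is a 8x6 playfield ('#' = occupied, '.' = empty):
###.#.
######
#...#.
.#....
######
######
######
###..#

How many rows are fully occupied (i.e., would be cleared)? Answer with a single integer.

Answer: 4

Derivation:
Check each row:
  row 0: 2 empty cells -> not full
  row 1: 0 empty cells -> FULL (clear)
  row 2: 4 empty cells -> not full
  row 3: 5 empty cells -> not full
  row 4: 0 empty cells -> FULL (clear)
  row 5: 0 empty cells -> FULL (clear)
  row 6: 0 empty cells -> FULL (clear)
  row 7: 2 empty cells -> not full
Total rows cleared: 4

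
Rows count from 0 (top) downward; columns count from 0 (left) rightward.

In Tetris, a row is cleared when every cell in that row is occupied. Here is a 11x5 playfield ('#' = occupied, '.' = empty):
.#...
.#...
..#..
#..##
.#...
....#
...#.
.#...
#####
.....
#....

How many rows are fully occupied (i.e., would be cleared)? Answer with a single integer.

Answer: 1

Derivation:
Check each row:
  row 0: 4 empty cells -> not full
  row 1: 4 empty cells -> not full
  row 2: 4 empty cells -> not full
  row 3: 2 empty cells -> not full
  row 4: 4 empty cells -> not full
  row 5: 4 empty cells -> not full
  row 6: 4 empty cells -> not full
  row 7: 4 empty cells -> not full
  row 8: 0 empty cells -> FULL (clear)
  row 9: 5 empty cells -> not full
  row 10: 4 empty cells -> not full
Total rows cleared: 1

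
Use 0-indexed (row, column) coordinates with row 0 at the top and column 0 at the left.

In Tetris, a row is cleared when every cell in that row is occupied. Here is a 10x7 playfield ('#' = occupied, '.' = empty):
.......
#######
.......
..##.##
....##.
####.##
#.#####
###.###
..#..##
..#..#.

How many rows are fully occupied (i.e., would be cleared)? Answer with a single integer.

Answer: 1

Derivation:
Check each row:
  row 0: 7 empty cells -> not full
  row 1: 0 empty cells -> FULL (clear)
  row 2: 7 empty cells -> not full
  row 3: 3 empty cells -> not full
  row 4: 5 empty cells -> not full
  row 5: 1 empty cell -> not full
  row 6: 1 empty cell -> not full
  row 7: 1 empty cell -> not full
  row 8: 4 empty cells -> not full
  row 9: 5 empty cells -> not full
Total rows cleared: 1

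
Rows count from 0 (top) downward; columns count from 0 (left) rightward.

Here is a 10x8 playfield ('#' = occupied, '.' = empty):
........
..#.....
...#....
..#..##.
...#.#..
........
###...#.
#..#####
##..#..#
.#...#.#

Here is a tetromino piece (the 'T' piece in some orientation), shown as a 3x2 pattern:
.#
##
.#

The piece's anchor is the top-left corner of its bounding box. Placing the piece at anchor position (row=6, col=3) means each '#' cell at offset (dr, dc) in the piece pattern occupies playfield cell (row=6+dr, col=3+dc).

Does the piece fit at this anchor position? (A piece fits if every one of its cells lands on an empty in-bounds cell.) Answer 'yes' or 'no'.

Answer: no

Derivation:
Check each piece cell at anchor (6, 3):
  offset (0,1) -> (6,4): empty -> OK
  offset (1,0) -> (7,3): occupied ('#') -> FAIL
  offset (1,1) -> (7,4): occupied ('#') -> FAIL
  offset (2,1) -> (8,4): occupied ('#') -> FAIL
All cells valid: no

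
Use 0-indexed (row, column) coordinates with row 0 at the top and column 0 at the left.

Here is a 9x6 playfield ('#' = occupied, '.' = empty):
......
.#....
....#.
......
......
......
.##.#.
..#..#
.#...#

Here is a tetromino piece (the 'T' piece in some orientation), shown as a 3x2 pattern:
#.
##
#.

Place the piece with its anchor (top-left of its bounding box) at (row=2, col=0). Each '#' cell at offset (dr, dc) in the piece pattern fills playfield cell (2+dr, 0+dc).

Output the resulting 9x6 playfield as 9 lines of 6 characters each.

Fill (2+0,0+0) = (2,0)
Fill (2+1,0+0) = (3,0)
Fill (2+1,0+1) = (3,1)
Fill (2+2,0+0) = (4,0)

Answer: ......
.#....
#...#.
##....
#.....
......
.##.#.
..#..#
.#...#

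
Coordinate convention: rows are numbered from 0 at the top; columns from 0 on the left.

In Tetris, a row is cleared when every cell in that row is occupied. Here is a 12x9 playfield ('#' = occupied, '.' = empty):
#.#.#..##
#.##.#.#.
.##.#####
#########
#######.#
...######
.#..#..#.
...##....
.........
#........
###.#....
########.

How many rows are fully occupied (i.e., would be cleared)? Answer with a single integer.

Answer: 1

Derivation:
Check each row:
  row 0: 4 empty cells -> not full
  row 1: 4 empty cells -> not full
  row 2: 2 empty cells -> not full
  row 3: 0 empty cells -> FULL (clear)
  row 4: 1 empty cell -> not full
  row 5: 3 empty cells -> not full
  row 6: 6 empty cells -> not full
  row 7: 7 empty cells -> not full
  row 8: 9 empty cells -> not full
  row 9: 8 empty cells -> not full
  row 10: 5 empty cells -> not full
  row 11: 1 empty cell -> not full
Total rows cleared: 1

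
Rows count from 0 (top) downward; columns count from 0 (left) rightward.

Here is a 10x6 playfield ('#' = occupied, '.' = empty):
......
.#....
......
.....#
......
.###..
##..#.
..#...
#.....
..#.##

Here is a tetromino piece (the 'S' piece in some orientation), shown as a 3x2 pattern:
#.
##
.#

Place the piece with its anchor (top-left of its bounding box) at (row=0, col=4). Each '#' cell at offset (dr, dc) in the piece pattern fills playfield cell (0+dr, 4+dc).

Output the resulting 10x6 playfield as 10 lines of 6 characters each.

Answer: ....#.
.#..##
.....#
.....#
......
.###..
##..#.
..#...
#.....
..#.##

Derivation:
Fill (0+0,4+0) = (0,4)
Fill (0+1,4+0) = (1,4)
Fill (0+1,4+1) = (1,5)
Fill (0+2,4+1) = (2,5)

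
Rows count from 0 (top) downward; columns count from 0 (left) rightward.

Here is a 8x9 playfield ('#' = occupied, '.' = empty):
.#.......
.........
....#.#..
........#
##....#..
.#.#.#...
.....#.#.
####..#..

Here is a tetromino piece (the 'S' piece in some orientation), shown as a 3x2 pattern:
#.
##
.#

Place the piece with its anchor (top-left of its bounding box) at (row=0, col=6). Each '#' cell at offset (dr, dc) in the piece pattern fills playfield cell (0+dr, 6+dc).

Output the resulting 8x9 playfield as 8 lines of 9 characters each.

Fill (0+0,6+0) = (0,6)
Fill (0+1,6+0) = (1,6)
Fill (0+1,6+1) = (1,7)
Fill (0+2,6+1) = (2,7)

Answer: .#....#..
......##.
....#.##.
........#
##....#..
.#.#.#...
.....#.#.
####..#..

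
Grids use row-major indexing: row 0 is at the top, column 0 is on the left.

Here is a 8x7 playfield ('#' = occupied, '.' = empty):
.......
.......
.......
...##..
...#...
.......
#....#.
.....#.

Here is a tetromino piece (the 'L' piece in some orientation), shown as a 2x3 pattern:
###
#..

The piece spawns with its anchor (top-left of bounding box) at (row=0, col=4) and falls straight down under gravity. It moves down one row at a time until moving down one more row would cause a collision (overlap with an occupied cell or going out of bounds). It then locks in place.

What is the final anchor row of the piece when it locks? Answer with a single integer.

Spawn at (row=0, col=4). Try each row:
  row 0: fits
  row 1: fits
  row 2: blocked -> lock at row 1

Answer: 1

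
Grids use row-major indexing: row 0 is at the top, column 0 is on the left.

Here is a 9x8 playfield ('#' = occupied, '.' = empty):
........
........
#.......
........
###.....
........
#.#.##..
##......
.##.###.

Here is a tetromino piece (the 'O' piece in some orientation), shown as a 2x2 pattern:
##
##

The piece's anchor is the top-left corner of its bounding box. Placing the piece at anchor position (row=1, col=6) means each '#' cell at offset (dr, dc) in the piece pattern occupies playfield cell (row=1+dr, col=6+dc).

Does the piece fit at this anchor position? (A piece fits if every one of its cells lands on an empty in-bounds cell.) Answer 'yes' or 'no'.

Check each piece cell at anchor (1, 6):
  offset (0,0) -> (1,6): empty -> OK
  offset (0,1) -> (1,7): empty -> OK
  offset (1,0) -> (2,6): empty -> OK
  offset (1,1) -> (2,7): empty -> OK
All cells valid: yes

Answer: yes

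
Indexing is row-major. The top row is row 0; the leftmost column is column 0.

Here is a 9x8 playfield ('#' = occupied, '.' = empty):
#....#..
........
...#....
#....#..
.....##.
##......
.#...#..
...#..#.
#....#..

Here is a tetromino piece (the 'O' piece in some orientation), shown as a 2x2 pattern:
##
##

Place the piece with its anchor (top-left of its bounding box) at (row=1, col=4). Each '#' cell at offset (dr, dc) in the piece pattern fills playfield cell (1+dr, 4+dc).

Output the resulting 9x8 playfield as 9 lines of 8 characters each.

Answer: #....#..
....##..
...###..
#....#..
.....##.
##......
.#...#..
...#..#.
#....#..

Derivation:
Fill (1+0,4+0) = (1,4)
Fill (1+0,4+1) = (1,5)
Fill (1+1,4+0) = (2,4)
Fill (1+1,4+1) = (2,5)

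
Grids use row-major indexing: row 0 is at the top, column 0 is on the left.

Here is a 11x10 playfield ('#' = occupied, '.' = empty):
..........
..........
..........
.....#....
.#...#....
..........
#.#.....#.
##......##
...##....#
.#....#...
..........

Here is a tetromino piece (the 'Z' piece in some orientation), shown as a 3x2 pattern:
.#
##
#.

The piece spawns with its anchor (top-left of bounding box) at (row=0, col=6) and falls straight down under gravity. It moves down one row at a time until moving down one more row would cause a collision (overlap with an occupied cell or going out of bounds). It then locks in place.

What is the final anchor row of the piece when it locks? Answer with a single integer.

Spawn at (row=0, col=6). Try each row:
  row 0: fits
  row 1: fits
  row 2: fits
  row 3: fits
  row 4: fits
  row 5: fits
  row 6: fits
  row 7: blocked -> lock at row 6

Answer: 6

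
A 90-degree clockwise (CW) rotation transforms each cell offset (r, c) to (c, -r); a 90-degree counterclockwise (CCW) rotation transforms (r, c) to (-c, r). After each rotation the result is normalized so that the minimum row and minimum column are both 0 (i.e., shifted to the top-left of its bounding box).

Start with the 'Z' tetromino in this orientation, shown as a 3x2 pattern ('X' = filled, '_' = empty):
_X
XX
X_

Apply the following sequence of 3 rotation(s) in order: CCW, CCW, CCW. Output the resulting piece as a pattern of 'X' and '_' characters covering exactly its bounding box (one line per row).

Answer: XX_
_XX

Derivation:
Start:
_X
XX
X_
After rotation 1 (CCW):
XX_
_XX
After rotation 2 (CCW):
_X
XX
X_
After rotation 3 (CCW):
XX_
_XX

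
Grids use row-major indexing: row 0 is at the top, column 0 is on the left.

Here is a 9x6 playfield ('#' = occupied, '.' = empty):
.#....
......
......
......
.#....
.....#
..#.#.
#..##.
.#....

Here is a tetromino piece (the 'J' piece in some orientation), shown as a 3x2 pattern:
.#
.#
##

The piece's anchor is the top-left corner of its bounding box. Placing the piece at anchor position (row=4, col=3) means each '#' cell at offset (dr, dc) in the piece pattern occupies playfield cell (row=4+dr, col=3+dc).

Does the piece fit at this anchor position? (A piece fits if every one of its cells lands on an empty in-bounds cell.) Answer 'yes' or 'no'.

Check each piece cell at anchor (4, 3):
  offset (0,1) -> (4,4): empty -> OK
  offset (1,1) -> (5,4): empty -> OK
  offset (2,0) -> (6,3): empty -> OK
  offset (2,1) -> (6,4): occupied ('#') -> FAIL
All cells valid: no

Answer: no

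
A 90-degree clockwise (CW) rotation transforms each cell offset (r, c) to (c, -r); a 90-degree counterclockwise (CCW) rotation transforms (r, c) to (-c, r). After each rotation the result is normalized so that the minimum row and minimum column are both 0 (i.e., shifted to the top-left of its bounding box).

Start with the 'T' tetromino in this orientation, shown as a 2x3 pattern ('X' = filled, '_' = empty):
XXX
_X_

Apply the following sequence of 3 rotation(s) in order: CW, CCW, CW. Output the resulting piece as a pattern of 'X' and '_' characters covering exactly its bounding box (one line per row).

Start:
XXX
_X_
After rotation 1 (CW):
_X
XX
_X
After rotation 2 (CCW):
XXX
_X_
After rotation 3 (CW):
_X
XX
_X

Answer: _X
XX
_X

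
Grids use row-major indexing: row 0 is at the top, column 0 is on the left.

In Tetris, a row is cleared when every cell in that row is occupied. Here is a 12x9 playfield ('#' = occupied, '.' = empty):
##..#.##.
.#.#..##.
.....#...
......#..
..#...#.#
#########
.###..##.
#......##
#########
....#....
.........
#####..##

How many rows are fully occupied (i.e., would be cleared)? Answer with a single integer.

Check each row:
  row 0: 4 empty cells -> not full
  row 1: 5 empty cells -> not full
  row 2: 8 empty cells -> not full
  row 3: 8 empty cells -> not full
  row 4: 6 empty cells -> not full
  row 5: 0 empty cells -> FULL (clear)
  row 6: 4 empty cells -> not full
  row 7: 6 empty cells -> not full
  row 8: 0 empty cells -> FULL (clear)
  row 9: 8 empty cells -> not full
  row 10: 9 empty cells -> not full
  row 11: 2 empty cells -> not full
Total rows cleared: 2

Answer: 2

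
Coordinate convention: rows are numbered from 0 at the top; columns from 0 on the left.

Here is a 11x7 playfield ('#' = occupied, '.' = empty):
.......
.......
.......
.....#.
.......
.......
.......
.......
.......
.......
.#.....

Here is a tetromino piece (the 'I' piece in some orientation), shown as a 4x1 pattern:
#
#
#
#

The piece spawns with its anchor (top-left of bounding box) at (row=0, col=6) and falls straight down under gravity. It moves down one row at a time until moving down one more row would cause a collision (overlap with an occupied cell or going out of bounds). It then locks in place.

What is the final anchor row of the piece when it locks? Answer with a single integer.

Answer: 7

Derivation:
Spawn at (row=0, col=6). Try each row:
  row 0: fits
  row 1: fits
  row 2: fits
  row 3: fits
  row 4: fits
  row 5: fits
  row 6: fits
  row 7: fits
  row 8: blocked -> lock at row 7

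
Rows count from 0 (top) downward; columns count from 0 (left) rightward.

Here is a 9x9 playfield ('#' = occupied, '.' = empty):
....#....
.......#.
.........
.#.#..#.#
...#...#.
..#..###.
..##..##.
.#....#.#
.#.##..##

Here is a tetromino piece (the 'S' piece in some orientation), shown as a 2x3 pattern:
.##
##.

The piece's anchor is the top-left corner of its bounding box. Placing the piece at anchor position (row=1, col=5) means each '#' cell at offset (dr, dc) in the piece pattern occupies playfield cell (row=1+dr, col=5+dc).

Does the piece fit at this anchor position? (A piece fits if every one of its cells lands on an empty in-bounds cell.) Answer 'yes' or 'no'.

Check each piece cell at anchor (1, 5):
  offset (0,1) -> (1,6): empty -> OK
  offset (0,2) -> (1,7): occupied ('#') -> FAIL
  offset (1,0) -> (2,5): empty -> OK
  offset (1,1) -> (2,6): empty -> OK
All cells valid: no

Answer: no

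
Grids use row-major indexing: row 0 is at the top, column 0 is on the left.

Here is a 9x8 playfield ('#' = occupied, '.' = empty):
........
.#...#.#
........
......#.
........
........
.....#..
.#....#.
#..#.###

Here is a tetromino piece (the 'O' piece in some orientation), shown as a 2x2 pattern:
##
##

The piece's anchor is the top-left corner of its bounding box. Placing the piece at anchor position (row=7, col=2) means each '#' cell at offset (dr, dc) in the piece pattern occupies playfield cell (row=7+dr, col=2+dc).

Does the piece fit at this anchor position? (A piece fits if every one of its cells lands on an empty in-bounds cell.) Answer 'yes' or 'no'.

Check each piece cell at anchor (7, 2):
  offset (0,0) -> (7,2): empty -> OK
  offset (0,1) -> (7,3): empty -> OK
  offset (1,0) -> (8,2): empty -> OK
  offset (1,1) -> (8,3): occupied ('#') -> FAIL
All cells valid: no

Answer: no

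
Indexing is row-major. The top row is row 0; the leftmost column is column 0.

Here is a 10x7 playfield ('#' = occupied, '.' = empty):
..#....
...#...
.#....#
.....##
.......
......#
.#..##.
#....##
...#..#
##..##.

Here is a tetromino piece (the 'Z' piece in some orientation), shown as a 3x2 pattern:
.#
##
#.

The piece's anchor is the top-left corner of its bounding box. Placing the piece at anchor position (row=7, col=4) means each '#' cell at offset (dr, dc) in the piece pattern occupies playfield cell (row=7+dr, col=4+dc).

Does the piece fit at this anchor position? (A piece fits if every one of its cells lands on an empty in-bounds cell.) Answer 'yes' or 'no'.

Answer: no

Derivation:
Check each piece cell at anchor (7, 4):
  offset (0,1) -> (7,5): occupied ('#') -> FAIL
  offset (1,0) -> (8,4): empty -> OK
  offset (1,1) -> (8,5): empty -> OK
  offset (2,0) -> (9,4): occupied ('#') -> FAIL
All cells valid: no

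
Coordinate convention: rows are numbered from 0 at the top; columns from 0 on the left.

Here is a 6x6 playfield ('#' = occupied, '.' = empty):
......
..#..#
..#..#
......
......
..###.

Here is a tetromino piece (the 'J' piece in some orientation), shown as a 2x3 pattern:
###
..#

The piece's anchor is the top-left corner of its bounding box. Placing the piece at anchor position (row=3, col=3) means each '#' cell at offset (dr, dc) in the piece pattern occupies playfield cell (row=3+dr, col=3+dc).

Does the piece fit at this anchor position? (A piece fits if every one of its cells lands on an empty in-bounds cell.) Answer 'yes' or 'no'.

Check each piece cell at anchor (3, 3):
  offset (0,0) -> (3,3): empty -> OK
  offset (0,1) -> (3,4): empty -> OK
  offset (0,2) -> (3,5): empty -> OK
  offset (1,2) -> (4,5): empty -> OK
All cells valid: yes

Answer: yes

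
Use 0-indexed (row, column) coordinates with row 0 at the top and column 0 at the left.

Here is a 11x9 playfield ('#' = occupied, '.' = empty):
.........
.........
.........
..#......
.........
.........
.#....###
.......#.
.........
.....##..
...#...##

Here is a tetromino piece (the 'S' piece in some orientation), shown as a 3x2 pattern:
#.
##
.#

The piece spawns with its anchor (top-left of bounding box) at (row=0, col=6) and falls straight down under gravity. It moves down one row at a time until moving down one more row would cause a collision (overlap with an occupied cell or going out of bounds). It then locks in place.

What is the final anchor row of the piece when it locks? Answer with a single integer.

Answer: 3

Derivation:
Spawn at (row=0, col=6). Try each row:
  row 0: fits
  row 1: fits
  row 2: fits
  row 3: fits
  row 4: blocked -> lock at row 3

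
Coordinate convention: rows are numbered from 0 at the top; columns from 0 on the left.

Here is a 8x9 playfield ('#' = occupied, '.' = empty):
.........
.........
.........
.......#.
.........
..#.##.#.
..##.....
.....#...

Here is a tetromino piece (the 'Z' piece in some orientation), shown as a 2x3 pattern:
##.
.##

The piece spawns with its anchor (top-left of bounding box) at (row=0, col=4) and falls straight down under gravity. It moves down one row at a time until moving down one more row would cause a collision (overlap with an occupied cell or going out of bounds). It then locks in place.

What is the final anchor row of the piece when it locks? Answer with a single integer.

Spawn at (row=0, col=4). Try each row:
  row 0: fits
  row 1: fits
  row 2: fits
  row 3: fits
  row 4: blocked -> lock at row 3

Answer: 3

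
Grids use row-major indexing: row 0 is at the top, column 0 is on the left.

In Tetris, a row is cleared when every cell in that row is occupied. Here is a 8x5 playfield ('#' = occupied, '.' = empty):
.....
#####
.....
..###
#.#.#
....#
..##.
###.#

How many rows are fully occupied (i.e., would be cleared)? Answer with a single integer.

Answer: 1

Derivation:
Check each row:
  row 0: 5 empty cells -> not full
  row 1: 0 empty cells -> FULL (clear)
  row 2: 5 empty cells -> not full
  row 3: 2 empty cells -> not full
  row 4: 2 empty cells -> not full
  row 5: 4 empty cells -> not full
  row 6: 3 empty cells -> not full
  row 7: 1 empty cell -> not full
Total rows cleared: 1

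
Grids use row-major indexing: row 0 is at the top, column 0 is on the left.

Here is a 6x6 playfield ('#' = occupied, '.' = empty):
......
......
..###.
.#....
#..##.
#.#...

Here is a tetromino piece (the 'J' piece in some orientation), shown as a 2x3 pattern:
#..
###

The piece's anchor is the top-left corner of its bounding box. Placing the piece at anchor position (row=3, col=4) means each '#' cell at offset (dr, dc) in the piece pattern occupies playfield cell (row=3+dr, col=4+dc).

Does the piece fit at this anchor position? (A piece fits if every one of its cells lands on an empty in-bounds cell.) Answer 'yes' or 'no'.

Check each piece cell at anchor (3, 4):
  offset (0,0) -> (3,4): empty -> OK
  offset (1,0) -> (4,4): occupied ('#') -> FAIL
  offset (1,1) -> (4,5): empty -> OK
  offset (1,2) -> (4,6): out of bounds -> FAIL
All cells valid: no

Answer: no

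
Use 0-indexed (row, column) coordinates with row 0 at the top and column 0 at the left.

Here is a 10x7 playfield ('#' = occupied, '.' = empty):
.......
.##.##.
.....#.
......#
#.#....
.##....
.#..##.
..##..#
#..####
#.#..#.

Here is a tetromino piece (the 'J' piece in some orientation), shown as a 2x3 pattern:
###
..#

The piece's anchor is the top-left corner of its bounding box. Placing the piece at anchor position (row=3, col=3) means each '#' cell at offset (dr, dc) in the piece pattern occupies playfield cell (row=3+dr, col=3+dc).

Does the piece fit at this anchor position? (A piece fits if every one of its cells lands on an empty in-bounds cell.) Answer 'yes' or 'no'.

Check each piece cell at anchor (3, 3):
  offset (0,0) -> (3,3): empty -> OK
  offset (0,1) -> (3,4): empty -> OK
  offset (0,2) -> (3,5): empty -> OK
  offset (1,2) -> (4,5): empty -> OK
All cells valid: yes

Answer: yes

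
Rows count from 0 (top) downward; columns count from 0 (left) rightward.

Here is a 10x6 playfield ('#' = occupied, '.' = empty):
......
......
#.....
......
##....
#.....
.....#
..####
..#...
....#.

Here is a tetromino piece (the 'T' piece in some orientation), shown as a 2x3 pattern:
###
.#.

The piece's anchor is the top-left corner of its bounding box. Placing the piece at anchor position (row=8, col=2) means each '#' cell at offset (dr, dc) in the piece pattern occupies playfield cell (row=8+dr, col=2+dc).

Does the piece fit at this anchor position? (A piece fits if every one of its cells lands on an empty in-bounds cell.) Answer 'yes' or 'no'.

Check each piece cell at anchor (8, 2):
  offset (0,0) -> (8,2): occupied ('#') -> FAIL
  offset (0,1) -> (8,3): empty -> OK
  offset (0,2) -> (8,4): empty -> OK
  offset (1,1) -> (9,3): empty -> OK
All cells valid: no

Answer: no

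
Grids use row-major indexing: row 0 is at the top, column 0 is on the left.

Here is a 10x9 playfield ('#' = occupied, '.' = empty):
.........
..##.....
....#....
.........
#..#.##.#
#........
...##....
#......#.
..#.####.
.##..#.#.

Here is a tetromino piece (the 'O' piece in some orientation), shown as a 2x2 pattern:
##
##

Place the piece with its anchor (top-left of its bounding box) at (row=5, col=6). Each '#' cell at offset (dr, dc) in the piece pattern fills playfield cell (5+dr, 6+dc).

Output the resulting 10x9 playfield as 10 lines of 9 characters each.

Fill (5+0,6+0) = (5,6)
Fill (5+0,6+1) = (5,7)
Fill (5+1,6+0) = (6,6)
Fill (5+1,6+1) = (6,7)

Answer: .........
..##.....
....#....
.........
#..#.##.#
#.....##.
...##.##.
#......#.
..#.####.
.##..#.#.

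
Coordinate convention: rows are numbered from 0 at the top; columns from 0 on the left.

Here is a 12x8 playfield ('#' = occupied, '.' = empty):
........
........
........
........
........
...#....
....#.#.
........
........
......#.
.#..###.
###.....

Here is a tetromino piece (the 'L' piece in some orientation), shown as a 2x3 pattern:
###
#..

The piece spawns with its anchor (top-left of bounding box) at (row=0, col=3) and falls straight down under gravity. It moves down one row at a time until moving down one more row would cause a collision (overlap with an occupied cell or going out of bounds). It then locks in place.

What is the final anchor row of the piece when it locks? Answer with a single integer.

Answer: 3

Derivation:
Spawn at (row=0, col=3). Try each row:
  row 0: fits
  row 1: fits
  row 2: fits
  row 3: fits
  row 4: blocked -> lock at row 3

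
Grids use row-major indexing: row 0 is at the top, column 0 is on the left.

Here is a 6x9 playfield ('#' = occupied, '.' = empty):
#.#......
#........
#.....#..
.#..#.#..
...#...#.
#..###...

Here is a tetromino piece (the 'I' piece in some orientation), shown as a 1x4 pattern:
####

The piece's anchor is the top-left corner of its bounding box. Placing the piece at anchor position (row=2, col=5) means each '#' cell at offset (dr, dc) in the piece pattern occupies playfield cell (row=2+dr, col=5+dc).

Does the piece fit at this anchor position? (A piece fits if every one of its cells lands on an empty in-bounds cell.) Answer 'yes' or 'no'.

Check each piece cell at anchor (2, 5):
  offset (0,0) -> (2,5): empty -> OK
  offset (0,1) -> (2,6): occupied ('#') -> FAIL
  offset (0,2) -> (2,7): empty -> OK
  offset (0,3) -> (2,8): empty -> OK
All cells valid: no

Answer: no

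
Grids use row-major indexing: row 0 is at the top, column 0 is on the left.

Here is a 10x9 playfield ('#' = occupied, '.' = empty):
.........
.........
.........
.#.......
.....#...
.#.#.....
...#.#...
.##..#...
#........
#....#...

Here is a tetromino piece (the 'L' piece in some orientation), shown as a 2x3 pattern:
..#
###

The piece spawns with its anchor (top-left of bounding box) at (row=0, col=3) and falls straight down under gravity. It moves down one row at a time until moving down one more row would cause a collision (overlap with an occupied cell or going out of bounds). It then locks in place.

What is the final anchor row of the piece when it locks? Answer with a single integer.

Spawn at (row=0, col=3). Try each row:
  row 0: fits
  row 1: fits
  row 2: fits
  row 3: blocked -> lock at row 2

Answer: 2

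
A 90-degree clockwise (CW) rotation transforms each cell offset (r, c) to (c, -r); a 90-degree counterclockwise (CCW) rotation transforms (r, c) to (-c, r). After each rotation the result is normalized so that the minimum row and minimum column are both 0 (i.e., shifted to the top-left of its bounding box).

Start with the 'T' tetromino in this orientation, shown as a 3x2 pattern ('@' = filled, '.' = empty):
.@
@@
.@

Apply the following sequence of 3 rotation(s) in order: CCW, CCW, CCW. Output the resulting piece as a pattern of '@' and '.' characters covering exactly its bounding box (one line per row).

Start:
.@
@@
.@
After rotation 1 (CCW):
@@@
.@.
After rotation 2 (CCW):
@.
@@
@.
After rotation 3 (CCW):
.@.
@@@

Answer: .@.
@@@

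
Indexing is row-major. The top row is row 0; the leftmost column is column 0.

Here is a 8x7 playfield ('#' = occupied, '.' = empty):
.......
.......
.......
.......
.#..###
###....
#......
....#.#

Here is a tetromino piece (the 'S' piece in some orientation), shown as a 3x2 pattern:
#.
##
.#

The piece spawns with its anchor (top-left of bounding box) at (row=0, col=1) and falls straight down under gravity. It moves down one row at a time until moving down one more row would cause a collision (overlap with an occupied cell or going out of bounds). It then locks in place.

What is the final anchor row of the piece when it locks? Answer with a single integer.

Spawn at (row=0, col=1). Try each row:
  row 0: fits
  row 1: fits
  row 2: fits
  row 3: blocked -> lock at row 2

Answer: 2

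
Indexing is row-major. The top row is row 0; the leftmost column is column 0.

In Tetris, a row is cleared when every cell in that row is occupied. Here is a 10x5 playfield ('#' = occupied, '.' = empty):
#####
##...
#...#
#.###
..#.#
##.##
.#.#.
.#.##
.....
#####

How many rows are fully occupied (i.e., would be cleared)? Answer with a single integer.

Check each row:
  row 0: 0 empty cells -> FULL (clear)
  row 1: 3 empty cells -> not full
  row 2: 3 empty cells -> not full
  row 3: 1 empty cell -> not full
  row 4: 3 empty cells -> not full
  row 5: 1 empty cell -> not full
  row 6: 3 empty cells -> not full
  row 7: 2 empty cells -> not full
  row 8: 5 empty cells -> not full
  row 9: 0 empty cells -> FULL (clear)
Total rows cleared: 2

Answer: 2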